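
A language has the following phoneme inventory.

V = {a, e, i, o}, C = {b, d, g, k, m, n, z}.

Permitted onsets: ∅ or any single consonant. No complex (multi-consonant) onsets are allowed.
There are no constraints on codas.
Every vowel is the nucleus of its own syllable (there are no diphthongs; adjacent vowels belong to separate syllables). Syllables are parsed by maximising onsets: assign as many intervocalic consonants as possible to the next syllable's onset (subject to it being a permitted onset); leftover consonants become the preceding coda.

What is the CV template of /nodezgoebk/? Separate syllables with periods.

CV.CVC.CV.VCC

Vowels present: o, e, o, e; each is a nucleus, giving 4 syllables.
σ1/σ2 boundary: just /d/ — single C goes to the following onset.
σ2/σ3 boundary: /zg/ — longest licit onset from the right is /g/, leaving /z/ as coda.
σ3/σ4 boundary: nothing intervenes; syllable break is V.V.
Syllabification: no.dez.go.ebk.
Mapping each syllable to C/V: /no/ → CV, /dez/ → CVC, /go/ → CV, /ebk/ → VCC.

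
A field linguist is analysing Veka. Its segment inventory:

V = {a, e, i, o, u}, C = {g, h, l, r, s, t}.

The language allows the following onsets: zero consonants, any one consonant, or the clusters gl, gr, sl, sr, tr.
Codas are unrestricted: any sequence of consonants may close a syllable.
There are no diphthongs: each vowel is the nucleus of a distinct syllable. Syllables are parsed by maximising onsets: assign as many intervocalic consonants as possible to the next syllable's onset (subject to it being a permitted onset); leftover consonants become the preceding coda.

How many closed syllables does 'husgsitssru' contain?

2

Nuclei (vowels): u, i, u → 3 syllables.
Between /u/ (V1) and /i/ (V2): cluster /sgs/ — the longest permitted-onset suffix is /s/; onset = /s/, preceding coda = /sg/.
Between /i/ (V2) and /u/ (V3): /tssr/; trying suffixes from longest down, /sr/ is the first permitted one, so coda /ts/ | onset /sr/.
Putting it together: husg.sits.sru.
Classifying each syllable: /husg/ (closed), /sits/ (closed), /sru/ (open).
Closed syllables: 2.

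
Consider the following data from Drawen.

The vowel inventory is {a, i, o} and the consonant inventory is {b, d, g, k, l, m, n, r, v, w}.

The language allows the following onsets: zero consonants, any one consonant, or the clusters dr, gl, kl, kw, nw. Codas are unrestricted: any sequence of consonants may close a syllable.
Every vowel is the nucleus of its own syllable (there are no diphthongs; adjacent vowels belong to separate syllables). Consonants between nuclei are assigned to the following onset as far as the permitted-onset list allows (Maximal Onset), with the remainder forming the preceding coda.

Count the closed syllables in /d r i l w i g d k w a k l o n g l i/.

3

Vowels present: i, i, a, o, i; each is a nucleus, giving 5 syllables.
V1 /i/ – V2 /i/: cluster /lw/ — the longest permitted-onset suffix is /w/; onset = /w/, preceding coda = /l/.
V2 /i/ – V3 /a/: /gdkw/ splits as /gd/ + /kw/ (/kw/ is the longest suffix that is a licit onset).
V3 /a/ – V4 /o/: /kl/ — entire cluster is a permitted onset → onset /kl/, coda ∅.
V4 /o/ – V5 /i/: /ngl/; trying suffixes from longest down, /gl/ is the first permitted one, so coda /n/ | onset /gl/.
Putting it together: dril.wigd.kwa.klon.gli.
Classifying each syllable: /dril/ (closed), /wigd/ (closed), /kwa/ (open), /klon/ (closed), /gli/ (open).
Closed syllables: 3.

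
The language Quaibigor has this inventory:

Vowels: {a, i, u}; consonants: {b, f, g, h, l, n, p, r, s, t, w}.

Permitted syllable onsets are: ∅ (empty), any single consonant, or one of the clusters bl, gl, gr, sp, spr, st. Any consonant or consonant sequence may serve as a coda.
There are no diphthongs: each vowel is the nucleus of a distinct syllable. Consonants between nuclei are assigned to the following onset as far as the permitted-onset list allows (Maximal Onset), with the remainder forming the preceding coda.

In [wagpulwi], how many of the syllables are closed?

2

The vowels are a, u, i — 3 nuclei, so 3 syllables.
Between /a/ (V1) and /u/ (V2): /gp/; trying suffixes from longest down, /p/ is the first permitted one, so coda /g/ | onset /p/.
Between /u/ (V2) and /i/ (V3): /lw/; trying suffixes from longest down, /w/ is the first permitted one, so coda /l/ | onset /w/.
Result: wag.pul.wi.
Classifying each syllable: /wag/ (closed), /pul/ (closed), /wi/ (open).
Closed syllables: 2.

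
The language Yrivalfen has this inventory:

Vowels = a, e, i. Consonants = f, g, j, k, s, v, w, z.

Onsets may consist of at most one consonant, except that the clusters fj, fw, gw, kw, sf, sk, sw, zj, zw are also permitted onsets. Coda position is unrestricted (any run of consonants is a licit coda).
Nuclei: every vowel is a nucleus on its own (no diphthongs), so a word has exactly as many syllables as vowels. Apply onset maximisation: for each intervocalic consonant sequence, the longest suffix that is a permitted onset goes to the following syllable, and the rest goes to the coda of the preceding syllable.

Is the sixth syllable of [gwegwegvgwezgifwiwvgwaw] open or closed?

closed

The vowels are e, e, e, i, i, a — 6 nuclei, so 6 syllables.
/e…e/ gap (V1→V2): /gw/ — entire cluster is a permitted onset → onset /gw/, coda ∅.
/e…e/ gap (V2→V3): cluster /gvgw/ — the longest permitted-onset suffix is /gw/; onset = /gw/, preceding coda = /gv/.
/e…i/ gap (V3→V4): /zg/ — longest licit onset from the right is /g/, leaving /z/ as coda.
/i…i/ gap (V4→V5): /fw/ — entire cluster is a permitted onset → onset /fw/, coda ∅.
/i…a/ gap (V5→V6): /wvgw/ — longest licit onset from the right is /gw/, leaving /wv/ as coda.
Putting it together: gwe.gwegv.gwez.gi.fwiwv.gwaw.
Syllable 6 is /gwaw/ with coda /w/, so it is closed.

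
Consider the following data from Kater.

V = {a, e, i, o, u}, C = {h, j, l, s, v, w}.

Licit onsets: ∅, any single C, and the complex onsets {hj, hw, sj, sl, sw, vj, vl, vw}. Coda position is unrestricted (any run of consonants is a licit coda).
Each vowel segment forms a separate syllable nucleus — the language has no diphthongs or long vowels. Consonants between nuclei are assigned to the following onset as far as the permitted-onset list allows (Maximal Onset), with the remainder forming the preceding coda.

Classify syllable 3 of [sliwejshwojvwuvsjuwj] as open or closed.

Vowels present: i, e, o, u, u; each is a nucleus, giving 5 syllables.
Between /i/ (V1) and /e/ (V2): just /w/ — single C goes to the following onset.
Between /e/ (V2) and /o/ (V3): /jshw/; trying suffixes from longest down, /hw/ is the first permitted one, so coda /js/ | onset /hw/.
Between /o/ (V3) and /u/ (V4): /jvw/ splits as /j/ + /vw/ (/vw/ is the longest suffix that is a licit onset).
Between /u/ (V4) and /u/ (V5): /vsj/; trying suffixes from longest down, /sj/ is the first permitted one, so coda /v/ | onset /sj/.
Syllabification: sli.wejs.hwoj.vwuv.sjuwj.
Syllable 3 is /hwoj/ with coda /j/, so it is closed.

closed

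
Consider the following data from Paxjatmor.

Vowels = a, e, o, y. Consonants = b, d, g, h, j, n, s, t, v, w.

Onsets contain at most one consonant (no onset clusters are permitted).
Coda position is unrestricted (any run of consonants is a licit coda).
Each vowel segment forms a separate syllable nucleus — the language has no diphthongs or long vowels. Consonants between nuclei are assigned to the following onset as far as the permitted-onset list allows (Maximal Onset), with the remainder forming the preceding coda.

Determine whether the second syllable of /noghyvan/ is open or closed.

open

The vowels are o, y, a — 3 nuclei, so 3 syllables.
Between /o/ (V1) and /y/ (V2): /gh/; trying suffixes from longest down, /h/ is the first permitted one, so coda /g/ | onset /h/.
Between /y/ (V2) and /a/ (V3): /v/ is a single consonant, so it becomes the next onset.
So the parse is nog.hy.van.
Syllable 2 is /hy/; it ends in its nucleus with no coda, so it is open.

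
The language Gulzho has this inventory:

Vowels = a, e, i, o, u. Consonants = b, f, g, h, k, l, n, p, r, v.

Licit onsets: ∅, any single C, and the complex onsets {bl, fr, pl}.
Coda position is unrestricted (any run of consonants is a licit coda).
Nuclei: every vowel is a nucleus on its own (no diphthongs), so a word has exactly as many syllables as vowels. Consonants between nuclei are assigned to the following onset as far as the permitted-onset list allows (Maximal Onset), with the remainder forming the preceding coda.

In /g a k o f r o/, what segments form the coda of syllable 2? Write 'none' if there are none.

none

Nuclei (vowels): a, o, o → 3 syllables.
/a…o/ gap (V1→V2): /k/ is a single consonant, so it becomes the next onset.
/o…o/ gap (V2→V3): /fr/ is a licit onset in full, so it all attaches to the next syllable.
So the parse is ga.ko.fro.
Syllable 2 is /ko/: onset /k/, nucleus /o/, coda ∅.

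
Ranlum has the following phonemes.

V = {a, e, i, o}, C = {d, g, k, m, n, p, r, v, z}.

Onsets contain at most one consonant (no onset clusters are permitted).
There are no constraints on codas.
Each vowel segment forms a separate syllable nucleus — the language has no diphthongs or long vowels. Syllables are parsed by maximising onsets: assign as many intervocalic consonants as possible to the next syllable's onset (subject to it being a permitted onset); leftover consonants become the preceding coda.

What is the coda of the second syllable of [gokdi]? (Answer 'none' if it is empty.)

none

Nuclei (vowels): o, i → 2 syllables.
V1 /o/ – V2 /i/: cluster /kd/ — the longest permitted-onset suffix is /d/; onset = /d/, preceding coda = /k/.
So the parse is gok.di.
Syllable 2 is /di/: onset /d/, nucleus /i/, coda ∅.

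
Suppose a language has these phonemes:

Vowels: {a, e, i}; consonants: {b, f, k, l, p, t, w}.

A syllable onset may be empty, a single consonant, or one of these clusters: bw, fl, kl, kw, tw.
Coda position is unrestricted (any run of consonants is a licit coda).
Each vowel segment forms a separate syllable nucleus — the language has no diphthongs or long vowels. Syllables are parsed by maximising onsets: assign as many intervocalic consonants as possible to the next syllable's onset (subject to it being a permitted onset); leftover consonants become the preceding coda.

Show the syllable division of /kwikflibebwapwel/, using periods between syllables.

Nuclei (vowels): i, i, e, a, e → 5 syllables.
/i…i/ gap (V1→V2): /kfl/ splits as /k/ + /fl/ (/fl/ is the longest suffix that is a licit onset).
/i…e/ gap (V2→V3): /b/ → onset of the next syllable (single consonants are always licit onsets).
/e…a/ gap (V3→V4): cluster /bw/ — /bw/ is itself a permitted onset, so the whole cluster goes right; preceding coda = ∅.
/a…e/ gap (V4→V5): /pw/ — longest licit onset from the right is /w/, leaving /p/ as coda.

kwik.fli.be.bwap.wel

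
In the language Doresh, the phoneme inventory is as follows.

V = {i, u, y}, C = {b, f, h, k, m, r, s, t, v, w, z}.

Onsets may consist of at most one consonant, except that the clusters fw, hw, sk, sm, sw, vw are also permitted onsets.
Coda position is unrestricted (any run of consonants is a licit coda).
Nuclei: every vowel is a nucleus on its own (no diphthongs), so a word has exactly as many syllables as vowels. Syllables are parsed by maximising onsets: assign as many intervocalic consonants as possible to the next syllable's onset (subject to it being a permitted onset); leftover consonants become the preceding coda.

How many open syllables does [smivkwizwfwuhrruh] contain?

Nuclei (vowels): i, i, u, u → 4 syllables.
V1 /i/ – V2 /i/: /vkw/; trying suffixes from longest down, /w/ is the first permitted one, so coda /vk/ | onset /w/.
V2 /i/ – V3 /u/: cluster /zwfw/ — the longest permitted-onset suffix is /fw/; onset = /fw/, preceding coda = /zw/.
V3 /u/ – V4 /u/: /hrr/ — longest licit onset from the right is /r/, leaving /hr/ as coda.
Syllabification: smivk.wizw.fwuhr.ruh.
Classifying each syllable: /smivk/ (closed), /wizw/ (closed), /fwuhr/ (closed), /ruh/ (closed).
Open syllables: 0.

0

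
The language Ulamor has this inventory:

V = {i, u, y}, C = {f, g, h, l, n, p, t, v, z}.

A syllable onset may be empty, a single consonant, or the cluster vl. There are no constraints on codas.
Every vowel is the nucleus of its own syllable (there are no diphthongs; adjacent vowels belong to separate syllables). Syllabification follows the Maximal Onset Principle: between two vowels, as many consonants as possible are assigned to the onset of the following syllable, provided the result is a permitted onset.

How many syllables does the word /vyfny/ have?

2

The vowels are y, y — 2 nuclei, so 2 syllables.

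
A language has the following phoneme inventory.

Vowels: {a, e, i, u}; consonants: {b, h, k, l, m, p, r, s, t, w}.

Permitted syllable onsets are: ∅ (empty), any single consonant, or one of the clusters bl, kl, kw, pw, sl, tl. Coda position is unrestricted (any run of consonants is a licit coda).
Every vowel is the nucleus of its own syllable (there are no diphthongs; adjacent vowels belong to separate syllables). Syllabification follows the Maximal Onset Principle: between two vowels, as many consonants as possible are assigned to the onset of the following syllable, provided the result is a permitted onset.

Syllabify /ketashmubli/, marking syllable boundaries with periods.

ke.tash.mu.bli

Vowels present: e, a, u, i; each is a nucleus, giving 4 syllables.
Between /e/ (V1) and /a/ (V2): /t/ is a single consonant, so it becomes the next onset.
Between /a/ (V2) and /u/ (V3): cluster /shm/ — the longest permitted-onset suffix is /m/; onset = /m/, preceding coda = /sh/.
Between /u/ (V3) and /i/ (V4): /bl/ is a licit onset in full, so it all attaches to the next syllable.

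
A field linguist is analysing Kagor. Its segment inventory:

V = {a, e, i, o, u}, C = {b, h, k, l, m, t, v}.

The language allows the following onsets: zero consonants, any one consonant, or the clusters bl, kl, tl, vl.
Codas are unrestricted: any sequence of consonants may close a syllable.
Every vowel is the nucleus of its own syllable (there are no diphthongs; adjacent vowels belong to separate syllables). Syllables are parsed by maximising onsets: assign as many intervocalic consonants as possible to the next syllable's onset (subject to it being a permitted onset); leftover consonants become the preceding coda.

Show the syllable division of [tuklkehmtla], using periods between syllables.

The vowels are u, e, a — 3 nuclei, so 3 syllables.
Between /u/ (V1) and /e/ (V2): /klk/; trying suffixes from longest down, /k/ is the first permitted one, so coda /kl/ | onset /k/.
Between /e/ (V2) and /a/ (V3): cluster /hmtl/ — the longest permitted-onset suffix is /tl/; onset = /tl/, preceding coda = /hm/.

tukl.kehm.tla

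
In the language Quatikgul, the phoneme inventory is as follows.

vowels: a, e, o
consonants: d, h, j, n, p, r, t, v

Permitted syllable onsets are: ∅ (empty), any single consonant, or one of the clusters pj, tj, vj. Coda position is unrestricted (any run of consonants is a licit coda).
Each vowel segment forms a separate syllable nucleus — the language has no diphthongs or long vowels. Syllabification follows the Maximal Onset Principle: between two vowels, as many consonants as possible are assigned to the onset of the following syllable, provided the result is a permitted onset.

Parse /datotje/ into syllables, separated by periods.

da.to.tje

Vowels present: a, o, e; each is a nucleus, giving 3 syllables.
σ1/σ2 boundary: /t/ is a single consonant, so it becomes the next onset.
σ2/σ3 boundary: cluster /tj/ — /tj/ is itself a permitted onset, so the whole cluster goes right; preceding coda = ∅.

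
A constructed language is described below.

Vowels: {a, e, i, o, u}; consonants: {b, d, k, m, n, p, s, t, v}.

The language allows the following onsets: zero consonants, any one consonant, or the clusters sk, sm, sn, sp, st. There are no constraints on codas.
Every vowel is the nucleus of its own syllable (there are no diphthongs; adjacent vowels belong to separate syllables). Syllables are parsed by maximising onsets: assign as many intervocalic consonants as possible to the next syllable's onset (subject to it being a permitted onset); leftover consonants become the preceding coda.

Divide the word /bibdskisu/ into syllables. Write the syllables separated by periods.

The vowels are i, i, u — 3 nuclei, so 3 syllables.
σ1/σ2 boundary: /bdsk/ splits as /bd/ + /sk/ (/sk/ is the longest suffix that is a licit onset).
σ2/σ3 boundary: /s/ → onset of the next syllable (single consonants are always licit onsets).

bibd.ski.su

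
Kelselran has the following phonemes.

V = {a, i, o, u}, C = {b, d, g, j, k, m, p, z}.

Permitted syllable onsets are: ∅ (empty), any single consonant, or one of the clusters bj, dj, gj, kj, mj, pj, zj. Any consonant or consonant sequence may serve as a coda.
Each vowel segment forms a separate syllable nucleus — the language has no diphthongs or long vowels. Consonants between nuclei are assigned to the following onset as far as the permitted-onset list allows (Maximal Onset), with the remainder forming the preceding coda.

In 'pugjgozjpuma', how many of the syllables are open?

2

Nuclei (vowels): u, o, u, a → 4 syllables.
Between /u/ (V1) and /o/ (V2): /gjg/ — longest licit onset from the right is /g/, leaving /gj/ as coda.
Between /o/ (V2) and /u/ (V3): /zjp/ splits as /zj/ + /p/ (/p/ is the longest suffix that is a licit onset).
Between /u/ (V3) and /a/ (V4): just /m/ — single C goes to the following onset.
Result: pugj.gozj.pu.ma.
Classifying each syllable: /pugj/ (closed), /gozj/ (closed), /pu/ (open), /ma/ (open).
Open syllables: 2.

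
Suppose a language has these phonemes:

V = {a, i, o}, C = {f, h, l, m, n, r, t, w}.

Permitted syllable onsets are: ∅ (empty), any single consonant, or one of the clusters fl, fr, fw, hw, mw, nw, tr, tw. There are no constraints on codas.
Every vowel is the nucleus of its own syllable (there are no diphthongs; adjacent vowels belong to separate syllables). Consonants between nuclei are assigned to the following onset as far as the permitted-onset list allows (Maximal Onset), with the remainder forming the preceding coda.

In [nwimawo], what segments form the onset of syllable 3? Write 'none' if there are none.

The vowels are i, a, o — 3 nuclei, so 3 syllables.
/i…a/ gap (V1→V2): /m/ is a single consonant, so it becomes the next onset.
/a…o/ gap (V2→V3): /w/ → onset of the next syllable (single consonants are always licit onsets).
Syllabification: nwi.ma.wo.
Syllable 3 is /wo/: onset /w/, nucleus /o/, coda ∅.

w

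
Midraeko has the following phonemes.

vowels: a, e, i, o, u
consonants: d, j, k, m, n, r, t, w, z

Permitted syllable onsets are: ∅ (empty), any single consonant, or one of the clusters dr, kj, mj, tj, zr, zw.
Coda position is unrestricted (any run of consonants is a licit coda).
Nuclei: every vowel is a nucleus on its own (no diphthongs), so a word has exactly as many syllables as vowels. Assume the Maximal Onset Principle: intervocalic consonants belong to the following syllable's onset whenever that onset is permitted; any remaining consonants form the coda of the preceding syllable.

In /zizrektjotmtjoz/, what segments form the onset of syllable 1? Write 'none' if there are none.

The vowels are i, e, o, o — 4 nuclei, so 4 syllables.
V1 /i/ – V2 /e/: /zr/ is a licit onset in full, so it all attaches to the next syllable.
V2 /e/ – V3 /o/: /ktj/ — longest licit onset from the right is /tj/, leaving /k/ as coda.
V3 /o/ – V4 /o/: /tmtj/ splits as /tm/ + /tj/ (/tj/ is the longest suffix that is a licit onset).
Result: zi.zrek.tjotm.tjoz.
Syllable 1 is /zi/: onset /z/, nucleus /i/, coda ∅.

z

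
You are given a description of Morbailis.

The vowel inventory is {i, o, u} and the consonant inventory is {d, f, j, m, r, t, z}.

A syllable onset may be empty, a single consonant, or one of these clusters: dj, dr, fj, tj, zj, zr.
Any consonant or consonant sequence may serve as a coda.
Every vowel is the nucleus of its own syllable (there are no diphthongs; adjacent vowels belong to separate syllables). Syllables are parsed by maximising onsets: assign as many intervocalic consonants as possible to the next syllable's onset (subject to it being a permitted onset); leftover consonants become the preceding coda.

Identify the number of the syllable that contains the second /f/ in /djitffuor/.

Vowels present: i, u, o; each is a nucleus, giving 3 syllables.
/i…u/ gap (V1→V2): /tff/ — longest licit onset from the right is /f/, leaving /tf/ as coda.
/u…o/ gap (V2→V3): no consonants, so the boundary falls immediately after /u/.
So the parse is djitf.fu.or.
The second /f/ is in the onset of syllable 2 (/fu/).

2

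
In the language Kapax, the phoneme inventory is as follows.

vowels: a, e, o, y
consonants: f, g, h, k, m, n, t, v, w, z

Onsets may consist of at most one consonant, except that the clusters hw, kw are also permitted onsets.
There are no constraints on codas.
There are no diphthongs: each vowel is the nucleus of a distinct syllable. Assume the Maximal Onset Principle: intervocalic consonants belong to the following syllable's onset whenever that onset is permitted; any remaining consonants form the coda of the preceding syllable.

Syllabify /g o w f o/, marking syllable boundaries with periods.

gow.fo

The vowels are o, o — 2 nuclei, so 2 syllables.
/o…o/ gap (V1→V2): /wf/ splits as /w/ + /f/ (/f/ is the longest suffix that is a licit onset).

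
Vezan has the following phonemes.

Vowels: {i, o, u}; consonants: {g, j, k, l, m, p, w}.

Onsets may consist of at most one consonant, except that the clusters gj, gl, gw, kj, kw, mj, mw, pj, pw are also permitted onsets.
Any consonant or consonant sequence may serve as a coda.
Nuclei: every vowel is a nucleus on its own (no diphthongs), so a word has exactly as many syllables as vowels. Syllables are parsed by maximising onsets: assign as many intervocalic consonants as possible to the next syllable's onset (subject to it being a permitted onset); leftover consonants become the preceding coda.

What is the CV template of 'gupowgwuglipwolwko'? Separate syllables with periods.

Vowels present: u, o, u, i, o, o; each is a nucleus, giving 6 syllables.
/u…o/ gap (V1→V2): just /p/ — single C goes to the following onset.
/o…u/ gap (V2→V3): /wgw/ — longest licit onset from the right is /gw/, leaving /w/ as coda.
/u…i/ gap (V3→V4): cluster /gl/ — /gl/ is itself a permitted onset, so the whole cluster goes right; preceding coda = ∅.
/i…o/ gap (V4→V5): /pw/ is a licit onset in full, so it all attaches to the next syllable.
/o…o/ gap (V5→V6): /lwk/ splits as /lw/ + /k/ (/k/ is the longest suffix that is a licit onset).
Result: gu.pow.gwu.gli.pwolw.ko.
Mapping each syllable to C/V: /gu/ → CV, /pow/ → CVC, /gwu/ → CCV, /gli/ → CCV, /pwolw/ → CCVCC, /ko/ → CV.

CV.CVC.CCV.CCV.CCVCC.CV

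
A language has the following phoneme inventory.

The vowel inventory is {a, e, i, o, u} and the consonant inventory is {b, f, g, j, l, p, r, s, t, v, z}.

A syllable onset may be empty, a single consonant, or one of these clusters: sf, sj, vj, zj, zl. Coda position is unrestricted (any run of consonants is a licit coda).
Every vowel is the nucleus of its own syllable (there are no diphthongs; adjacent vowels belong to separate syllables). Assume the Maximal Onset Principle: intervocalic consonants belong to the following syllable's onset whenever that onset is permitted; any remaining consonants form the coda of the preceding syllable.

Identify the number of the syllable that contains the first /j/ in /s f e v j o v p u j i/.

The vowels are e, o, u, i — 4 nuclei, so 4 syllables.
V1 /e/ – V2 /o/: cluster /vj/ — /vj/ is itself a permitted onset, so the whole cluster goes right; preceding coda = ∅.
V2 /o/ – V3 /u/: cluster /vp/ — the longest permitted-onset suffix is /p/; onset = /p/, preceding coda = /v/.
V3 /u/ – V4 /i/: just /j/ — single C goes to the following onset.
So the parse is sfe.vjov.pu.ji.
The first /j/ is in the onset of syllable 2 (/vjov/).

2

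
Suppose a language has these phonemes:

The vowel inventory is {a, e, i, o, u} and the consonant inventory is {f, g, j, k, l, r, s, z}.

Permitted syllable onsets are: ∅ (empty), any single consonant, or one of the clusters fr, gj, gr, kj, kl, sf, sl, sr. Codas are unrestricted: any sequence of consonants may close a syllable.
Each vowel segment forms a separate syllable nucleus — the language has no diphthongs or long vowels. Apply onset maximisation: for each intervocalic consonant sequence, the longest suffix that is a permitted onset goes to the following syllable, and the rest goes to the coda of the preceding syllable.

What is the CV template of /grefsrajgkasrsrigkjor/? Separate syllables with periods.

CCVC.CCVCC.CVCC.CCVC.CCVC

Vowels present: e, a, a, i, o; each is a nucleus, giving 5 syllables.
σ1/σ2 boundary: cluster /fsr/ — the longest permitted-onset suffix is /sr/; onset = /sr/, preceding coda = /f/.
σ2/σ3 boundary: /jgk/ splits as /jg/ + /k/ (/k/ is the longest suffix that is a licit onset).
σ3/σ4 boundary: /srsr/ splits as /sr/ + /sr/ (/sr/ is the longest suffix that is a licit onset).
σ4/σ5 boundary: cluster /gkj/ — the longest permitted-onset suffix is /kj/; onset = /kj/, preceding coda = /g/.
Result: gref.srajg.kasr.srig.kjor.
Mapping each syllable to C/V: /gref/ → CCVC, /srajg/ → CCVCC, /kasr/ → CVCC, /srig/ → CCVC, /kjor/ → CCVC.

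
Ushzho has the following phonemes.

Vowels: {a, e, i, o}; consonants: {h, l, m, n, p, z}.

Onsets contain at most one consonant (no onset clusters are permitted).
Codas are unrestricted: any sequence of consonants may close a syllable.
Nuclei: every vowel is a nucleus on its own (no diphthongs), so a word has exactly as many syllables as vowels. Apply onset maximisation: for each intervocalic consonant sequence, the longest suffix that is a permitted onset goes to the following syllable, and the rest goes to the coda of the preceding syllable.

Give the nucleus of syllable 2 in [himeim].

Vowels present: i, e, i; each is a nucleus, giving 3 syllables.
The second nucleus (vowel 2 from the left) is /e/.

e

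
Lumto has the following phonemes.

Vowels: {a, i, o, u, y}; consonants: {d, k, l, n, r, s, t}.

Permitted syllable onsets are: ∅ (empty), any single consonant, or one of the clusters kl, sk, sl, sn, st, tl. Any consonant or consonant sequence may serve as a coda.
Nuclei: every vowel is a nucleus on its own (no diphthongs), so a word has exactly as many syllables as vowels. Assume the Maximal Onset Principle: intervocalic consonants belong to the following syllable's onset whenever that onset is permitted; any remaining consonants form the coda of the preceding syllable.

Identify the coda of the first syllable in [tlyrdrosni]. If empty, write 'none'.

Vowels present: y, o, i; each is a nucleus, giving 3 syllables.
/y…o/ gap (V1→V2): cluster /rdr/ — the longest permitted-onset suffix is /r/; onset = /r/, preceding coda = /rd/.
/o…i/ gap (V2→V3): /sn/ — entire cluster is a permitted onset → onset /sn/, coda ∅.
Putting it together: tlyrd.ro.sni.
Syllable 1 is /tlyrd/: onset /tl/, nucleus /y/, coda /rd/.

rd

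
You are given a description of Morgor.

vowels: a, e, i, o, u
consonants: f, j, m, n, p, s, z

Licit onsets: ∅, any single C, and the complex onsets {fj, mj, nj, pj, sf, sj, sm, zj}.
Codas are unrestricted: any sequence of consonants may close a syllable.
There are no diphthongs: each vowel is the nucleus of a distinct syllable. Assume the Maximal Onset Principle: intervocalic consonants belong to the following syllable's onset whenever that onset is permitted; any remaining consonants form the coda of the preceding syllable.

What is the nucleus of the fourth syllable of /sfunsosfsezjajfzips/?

a

Vowels present: u, o, e, a, i; each is a nucleus, giving 5 syllables.
The fourth nucleus (vowel 4 from the left) is /a/.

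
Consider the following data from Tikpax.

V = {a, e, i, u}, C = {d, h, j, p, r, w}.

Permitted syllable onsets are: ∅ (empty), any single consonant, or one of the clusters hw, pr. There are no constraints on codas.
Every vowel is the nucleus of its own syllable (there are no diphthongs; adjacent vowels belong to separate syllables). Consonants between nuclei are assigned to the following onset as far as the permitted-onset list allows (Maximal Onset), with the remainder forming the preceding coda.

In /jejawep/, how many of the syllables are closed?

Vowels present: e, a, e; each is a nucleus, giving 3 syllables.
/e…a/ gap (V1→V2): /j/ is a single consonant, so it becomes the next onset.
/a…e/ gap (V2→V3): /w/ → onset of the next syllable (single consonants are always licit onsets).
So the parse is je.ja.wep.
Classifying each syllable: /je/ (open), /ja/ (open), /wep/ (closed).
Closed syllables: 1.

1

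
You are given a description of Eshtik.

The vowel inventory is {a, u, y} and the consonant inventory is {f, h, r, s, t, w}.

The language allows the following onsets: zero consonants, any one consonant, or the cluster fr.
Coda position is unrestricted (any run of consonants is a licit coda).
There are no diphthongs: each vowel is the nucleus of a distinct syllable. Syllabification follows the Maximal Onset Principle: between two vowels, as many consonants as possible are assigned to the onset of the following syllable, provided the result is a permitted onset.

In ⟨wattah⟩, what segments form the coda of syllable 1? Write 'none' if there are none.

t

Vowels present: a, a; each is a nucleus, giving 2 syllables.
σ1/σ2 boundary: cluster /tt/ — the longest permitted-onset suffix is /t/; onset = /t/, preceding coda = /t/.
So the parse is wat.tah.
Syllable 1 is /wat/: onset /w/, nucleus /a/, coda /t/.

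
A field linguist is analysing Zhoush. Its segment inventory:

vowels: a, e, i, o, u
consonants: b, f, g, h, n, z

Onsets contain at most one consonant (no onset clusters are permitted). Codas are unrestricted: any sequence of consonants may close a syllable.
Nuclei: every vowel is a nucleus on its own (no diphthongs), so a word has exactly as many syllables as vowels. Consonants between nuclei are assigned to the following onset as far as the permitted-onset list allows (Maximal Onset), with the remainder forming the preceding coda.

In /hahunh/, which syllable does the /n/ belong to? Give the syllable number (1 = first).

Nuclei (vowels): a, u → 2 syllables.
σ1/σ2 boundary: /h/ → onset of the next syllable (single consonants are always licit onsets).
Putting it together: ha.hunh.
The /n/ is in the coda of syllable 2 (/hunh/).

2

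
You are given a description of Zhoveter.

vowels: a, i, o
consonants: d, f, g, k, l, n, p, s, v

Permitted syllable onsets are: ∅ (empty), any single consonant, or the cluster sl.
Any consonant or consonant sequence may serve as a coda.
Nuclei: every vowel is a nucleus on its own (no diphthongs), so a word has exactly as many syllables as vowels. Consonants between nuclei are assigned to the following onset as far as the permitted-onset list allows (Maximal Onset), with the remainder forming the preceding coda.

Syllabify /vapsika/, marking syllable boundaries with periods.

Nuclei (vowels): a, i, a → 3 syllables.
Between /a/ (V1) and /i/ (V2): /ps/; trying suffixes from longest down, /s/ is the first permitted one, so coda /p/ | onset /s/.
Between /i/ (V2) and /a/ (V3): /k/ is a single consonant, so it becomes the next onset.

vap.si.ka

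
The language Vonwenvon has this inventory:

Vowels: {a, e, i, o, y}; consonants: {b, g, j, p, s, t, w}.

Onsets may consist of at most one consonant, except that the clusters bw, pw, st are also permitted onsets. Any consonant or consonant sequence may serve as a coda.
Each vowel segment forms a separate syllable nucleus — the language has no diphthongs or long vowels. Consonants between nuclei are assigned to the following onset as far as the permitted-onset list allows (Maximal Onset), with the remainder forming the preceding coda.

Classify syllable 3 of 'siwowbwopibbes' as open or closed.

open

Nuclei (vowels): i, o, o, i, e → 5 syllables.
/i…o/ gap (V1→V2): /w/ → onset of the next syllable (single consonants are always licit onsets).
/o…o/ gap (V2→V3): cluster /wbw/ — the longest permitted-onset suffix is /bw/; onset = /bw/, preceding coda = /w/.
/o…i/ gap (V3→V4): /p/ is a single consonant, so it becomes the next onset.
/i…e/ gap (V4→V5): /bb/ splits as /b/ + /b/ (/b/ is the longest suffix that is a licit onset).
Syllabification: si.wow.bwo.pib.bes.
Syllable 3 is /bwo/; it ends in its nucleus with no coda, so it is open.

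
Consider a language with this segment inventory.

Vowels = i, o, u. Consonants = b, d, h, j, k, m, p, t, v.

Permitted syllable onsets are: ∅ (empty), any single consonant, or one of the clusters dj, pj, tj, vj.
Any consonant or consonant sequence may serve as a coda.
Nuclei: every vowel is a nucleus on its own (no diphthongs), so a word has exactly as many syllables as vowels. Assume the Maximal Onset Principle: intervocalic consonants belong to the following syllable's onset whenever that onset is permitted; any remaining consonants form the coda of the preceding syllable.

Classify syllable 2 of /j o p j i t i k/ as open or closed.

The vowels are o, i, i — 3 nuclei, so 3 syllables.
V1 /o/ – V2 /i/: /pj/ is a licit onset in full, so it all attaches to the next syllable.
V2 /i/ – V3 /i/: just /t/ — single C goes to the following onset.
So the parse is jo.pji.tik.
Syllable 2 is /pji/; it ends in its nucleus with no coda, so it is open.

open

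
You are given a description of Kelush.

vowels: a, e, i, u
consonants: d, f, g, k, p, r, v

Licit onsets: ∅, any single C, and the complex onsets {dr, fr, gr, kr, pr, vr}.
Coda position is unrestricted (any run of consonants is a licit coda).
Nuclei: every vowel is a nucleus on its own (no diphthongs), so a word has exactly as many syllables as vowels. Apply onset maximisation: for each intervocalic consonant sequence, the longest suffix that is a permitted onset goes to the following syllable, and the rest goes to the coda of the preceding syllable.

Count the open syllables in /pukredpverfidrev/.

2

Vowels present: u, e, e, i, e; each is a nucleus, giving 5 syllables.
Between /u/ (V1) and /e/ (V2): /kr/ is a licit onset in full, so it all attaches to the next syllable.
Between /e/ (V2) and /e/ (V3): cluster /dpv/ — the longest permitted-onset suffix is /v/; onset = /v/, preceding coda = /dp/.
Between /e/ (V3) and /i/ (V4): /rf/ — longest licit onset from the right is /f/, leaving /r/ as coda.
Between /i/ (V4) and /e/ (V5): cluster /dr/ — /dr/ is itself a permitted onset, so the whole cluster goes right; preceding coda = ∅.
So the parse is pu.kredp.ver.fi.drev.
Classifying each syllable: /pu/ (open), /kredp/ (closed), /ver/ (closed), /fi/ (open), /drev/ (closed).
Open syllables: 2.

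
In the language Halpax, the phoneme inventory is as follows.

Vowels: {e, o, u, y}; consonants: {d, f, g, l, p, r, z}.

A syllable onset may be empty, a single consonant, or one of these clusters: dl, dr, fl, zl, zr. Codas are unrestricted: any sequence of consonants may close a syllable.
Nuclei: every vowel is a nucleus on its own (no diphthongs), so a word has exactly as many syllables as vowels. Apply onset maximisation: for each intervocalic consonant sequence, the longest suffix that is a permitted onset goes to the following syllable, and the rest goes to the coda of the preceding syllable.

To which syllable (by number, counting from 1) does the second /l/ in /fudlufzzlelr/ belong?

The vowels are u, u, e — 3 nuclei, so 3 syllables.
/u…u/ gap (V1→V2): /dl/ is a licit onset in full, so it all attaches to the next syllable.
/u…e/ gap (V2→V3): /fzzl/ splits as /fz/ + /zl/ (/zl/ is the longest suffix that is a licit onset).
Putting it together: fu.dlufz.zlelr.
The second /l/ is in the onset of syllable 3 (/zlelr/).

3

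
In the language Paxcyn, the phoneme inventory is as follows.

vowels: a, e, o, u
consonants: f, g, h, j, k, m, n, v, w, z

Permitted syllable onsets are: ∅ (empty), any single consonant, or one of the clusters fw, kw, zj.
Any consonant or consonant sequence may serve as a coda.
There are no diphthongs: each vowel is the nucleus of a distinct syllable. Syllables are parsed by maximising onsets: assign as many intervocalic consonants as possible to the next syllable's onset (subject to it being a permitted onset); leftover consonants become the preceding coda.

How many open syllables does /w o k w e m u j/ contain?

Nuclei (vowels): o, e, u → 3 syllables.
V1 /o/ – V2 /e/: /kw/ — entire cluster is a permitted onset → onset /kw/, coda ∅.
V2 /e/ – V3 /u/: just /m/ — single C goes to the following onset.
So the parse is wo.kwe.muj.
Classifying each syllable: /wo/ (open), /kwe/ (open), /muj/ (closed).
Open syllables: 2.

2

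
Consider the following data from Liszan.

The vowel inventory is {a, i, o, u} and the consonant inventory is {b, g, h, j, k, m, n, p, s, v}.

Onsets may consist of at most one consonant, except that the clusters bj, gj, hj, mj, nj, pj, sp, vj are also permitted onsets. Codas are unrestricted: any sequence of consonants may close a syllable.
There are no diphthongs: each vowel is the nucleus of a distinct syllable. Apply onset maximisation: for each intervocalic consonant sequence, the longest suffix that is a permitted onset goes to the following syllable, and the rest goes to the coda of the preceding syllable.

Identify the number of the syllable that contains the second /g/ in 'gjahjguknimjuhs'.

2

Nuclei (vowels): a, u, i, u → 4 syllables.
/a…u/ gap (V1→V2): /hjg/ splits as /hj/ + /g/ (/g/ is the longest suffix that is a licit onset).
/u…i/ gap (V2→V3): /kn/; trying suffixes from longest down, /n/ is the first permitted one, so coda /k/ | onset /n/.
/i…u/ gap (V3→V4): /mj/ — entire cluster is a permitted onset → onset /mj/, coda ∅.
Result: gjahj.guk.ni.mjuhs.
The second /g/ is in the onset of syllable 2 (/guk/).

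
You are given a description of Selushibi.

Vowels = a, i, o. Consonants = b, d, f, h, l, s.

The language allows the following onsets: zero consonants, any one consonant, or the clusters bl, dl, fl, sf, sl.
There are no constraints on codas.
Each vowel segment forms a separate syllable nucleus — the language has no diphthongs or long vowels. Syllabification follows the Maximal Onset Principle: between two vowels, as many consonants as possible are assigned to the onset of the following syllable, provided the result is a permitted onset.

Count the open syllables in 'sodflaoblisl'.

The vowels are o, a, o, i — 4 nuclei, so 4 syllables.
Between /o/ (V1) and /a/ (V2): /dfl/ — longest licit onset from the right is /fl/, leaving /d/ as coda.
Between /a/ (V2) and /o/ (V3): no consonants, so the boundary falls immediately after /a/.
Between /o/ (V3) and /i/ (V4): /bl/ is a licit onset in full, so it all attaches to the next syllable.
Result: sod.fla.o.blisl.
Classifying each syllable: /sod/ (closed), /fla/ (open), /o/ (open), /blisl/ (closed).
Open syllables: 2.

2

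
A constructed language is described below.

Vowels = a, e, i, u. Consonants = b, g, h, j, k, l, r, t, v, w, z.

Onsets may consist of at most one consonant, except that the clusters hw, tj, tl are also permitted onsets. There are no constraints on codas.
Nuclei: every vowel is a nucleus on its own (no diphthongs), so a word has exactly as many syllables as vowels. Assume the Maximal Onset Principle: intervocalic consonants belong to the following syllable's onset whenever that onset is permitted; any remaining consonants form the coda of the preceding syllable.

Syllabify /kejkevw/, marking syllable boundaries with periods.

Vowels present: e, e; each is a nucleus, giving 2 syllables.
/e…e/ gap (V1→V2): /jk/ splits as /j/ + /k/ (/k/ is the longest suffix that is a licit onset).

kej.kevw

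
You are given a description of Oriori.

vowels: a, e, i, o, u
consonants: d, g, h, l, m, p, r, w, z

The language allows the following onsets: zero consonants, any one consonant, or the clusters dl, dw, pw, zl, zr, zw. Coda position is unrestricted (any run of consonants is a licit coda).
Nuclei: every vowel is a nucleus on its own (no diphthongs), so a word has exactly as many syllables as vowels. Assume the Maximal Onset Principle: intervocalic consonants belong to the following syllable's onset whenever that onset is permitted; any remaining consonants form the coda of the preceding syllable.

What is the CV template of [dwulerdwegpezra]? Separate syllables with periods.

CCV.CVC.CCVC.CV.CCV

Nuclei (vowels): u, e, e, e, a → 5 syllables.
Between /u/ (V1) and /e/ (V2): /l/ → onset of the next syllable (single consonants are always licit onsets).
Between /e/ (V2) and /e/ (V3): /rdw/; trying suffixes from longest down, /dw/ is the first permitted one, so coda /r/ | onset /dw/.
Between /e/ (V3) and /e/ (V4): /gp/; trying suffixes from longest down, /p/ is the first permitted one, so coda /g/ | onset /p/.
Between /e/ (V4) and /a/ (V5): /zr/ is a licit onset in full, so it all attaches to the next syllable.
So the parse is dwu.ler.dweg.pe.zra.
Mapping each syllable to C/V: /dwu/ → CCV, /ler/ → CVC, /dweg/ → CCVC, /pe/ → CV, /zra/ → CCV.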